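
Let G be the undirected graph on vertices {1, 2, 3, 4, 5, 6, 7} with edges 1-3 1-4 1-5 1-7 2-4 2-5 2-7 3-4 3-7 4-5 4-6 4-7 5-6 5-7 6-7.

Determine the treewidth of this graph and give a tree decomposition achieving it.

Every bag has size at most 4, so the width is 4 − 1 = 3 and tw(G) ≤ 3. Conversely, {1, 3, 4, 7} is a clique of size 4, and the vertices of any clique must share a bag in every tree decomposition; so some bag has ≥ 4 vertices and tw(G) ≥ 3. The upper and lower bounds meet at 3, so that is the treewidth.

Treewidth 3.
One such decomposition:
Bags: B1 = {1, 3, 4, 7}  B2 = {1, 4, 5, 7}  B3 = {2, 4, 5, 7}  B4 = {4, 5, 6, 7}
Tree: B1–B2, B2–B3, B2–B4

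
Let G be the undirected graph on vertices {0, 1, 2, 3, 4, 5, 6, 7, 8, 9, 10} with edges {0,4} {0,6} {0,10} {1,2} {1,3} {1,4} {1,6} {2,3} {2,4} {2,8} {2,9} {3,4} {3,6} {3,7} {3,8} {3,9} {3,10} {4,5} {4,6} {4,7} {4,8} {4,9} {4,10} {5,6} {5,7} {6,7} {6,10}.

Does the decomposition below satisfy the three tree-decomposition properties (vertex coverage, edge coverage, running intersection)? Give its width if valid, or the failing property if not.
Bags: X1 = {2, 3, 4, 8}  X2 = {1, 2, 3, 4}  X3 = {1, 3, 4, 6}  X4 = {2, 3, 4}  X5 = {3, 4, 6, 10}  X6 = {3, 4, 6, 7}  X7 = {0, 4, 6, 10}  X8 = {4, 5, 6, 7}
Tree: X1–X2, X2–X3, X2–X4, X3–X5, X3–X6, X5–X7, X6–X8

A tree decomposition must satisfy three properties: every vertex lies in some bag; for every edge, both endpoints lie together in some bag; and for every vertex, the bags containing it form a connected subtree. Here vertex 9 appears in no bag, so the decomposition is invalid.

No — vertex 9 appears in no bag.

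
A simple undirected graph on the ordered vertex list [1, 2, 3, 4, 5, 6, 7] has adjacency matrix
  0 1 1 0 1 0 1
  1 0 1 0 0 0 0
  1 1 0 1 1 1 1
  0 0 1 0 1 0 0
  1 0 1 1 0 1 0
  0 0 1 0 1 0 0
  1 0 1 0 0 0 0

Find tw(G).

2

A width-2 tree decomposition is:
Bags: B1 = {1, 2, 3}  B2 = {1, 3, 7}  B3 = {1, 3, 5}  B4 = {3, 4, 5}  B5 = {3, 5, 6}
Tree: B1–B2, B1–B3, B3–B4, B3–B5
Each bag holds 3 vertices, so the decomposition has width 2, which upper-bounds the treewidth. For the lower bound, the 3 vertices {1, 2, 3} are pairwise adjacent, and any tree decomposition puts a clique entirely inside one bag — forcing width ≥ 2. Hence tw(G) = 2 exactly.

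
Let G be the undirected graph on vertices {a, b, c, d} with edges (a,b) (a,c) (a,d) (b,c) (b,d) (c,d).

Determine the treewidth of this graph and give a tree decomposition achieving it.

Treewidth 3.
Bags: B1 = {a, b, c, d}
Tree: (single bag)

With just one bag of size 4, the width is 4 − 1 = 3, so tw(G) ≤ 3. Conversely, {a, b, c, d} is a clique of size 4, and the vertices of any clique must share a bag in every tree decomposition; so some bag has ≥ 4 vertices and tw(G) ≥ 3. Hence tw(G) = 3 exactly.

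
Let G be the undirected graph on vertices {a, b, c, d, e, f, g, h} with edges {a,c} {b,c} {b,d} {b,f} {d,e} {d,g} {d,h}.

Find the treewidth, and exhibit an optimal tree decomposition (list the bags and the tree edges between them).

Every bag has size at most 2, so the width is 2 − 1 = 1 and tw(G) ≤ 1. Any graph with an edge has treewidth ≥ 1, and G has the edge d–g. Therefore the treewidth is 1.

Treewidth 1.
One such decomposition:
Bags: B1 = {d, g}  B2 = {b, d}  B3 = {b, c}  B4 = {d, e}  B5 = {d, h}  B6 = {b, f}  B7 = {a, c}
Tree: B1–B2, B2–B3, B1–B4, B2–B5, B3–B6, B3–B7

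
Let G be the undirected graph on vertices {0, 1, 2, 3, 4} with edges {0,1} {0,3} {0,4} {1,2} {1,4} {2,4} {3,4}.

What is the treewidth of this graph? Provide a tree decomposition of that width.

Treewidth 2.
One such decomposition:
Bags: B1 = {0, 1, 4}  B2 = {1, 2, 4}  B3 = {0, 3, 4}
Tree: B1–B2, B1–B3

The largest bag has 3 vertices, giving width 2; this decomposition certifies tw(G) ≤ 2. On the other hand G contains the 3-clique {0, 1, 4}. A clique must lie in a single bag of any decomposition, so no decomposition can have width below 2. Therefore the treewidth is 2.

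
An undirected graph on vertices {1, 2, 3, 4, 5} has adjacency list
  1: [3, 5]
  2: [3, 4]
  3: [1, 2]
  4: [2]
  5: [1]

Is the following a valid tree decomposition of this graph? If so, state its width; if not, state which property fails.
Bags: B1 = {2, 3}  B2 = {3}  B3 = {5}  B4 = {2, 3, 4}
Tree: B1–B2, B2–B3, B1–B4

No — vertex 1 appears in no bag.

A tree decomposition must satisfy three properties: every vertex lies in some bag; for every edge, both endpoints lie together in some bag; and for every vertex, the bags containing it form a connected subtree. Here vertex 1 appears in no bag, so the decomposition is invalid.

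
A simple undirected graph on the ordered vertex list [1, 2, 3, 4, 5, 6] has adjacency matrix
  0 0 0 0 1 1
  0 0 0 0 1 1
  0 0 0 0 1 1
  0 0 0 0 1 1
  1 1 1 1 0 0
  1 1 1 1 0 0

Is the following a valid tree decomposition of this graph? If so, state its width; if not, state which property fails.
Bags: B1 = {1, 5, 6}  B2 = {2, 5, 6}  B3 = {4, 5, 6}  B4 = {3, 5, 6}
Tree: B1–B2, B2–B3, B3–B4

Checking the three conditions: (i) the bags cover all of {1, 2, 3, 4, 5, 6}; (ii) for each edge, some bag contains both endpoints; (iii) the bags containing any fixed vertex form a subtree. All hold, so the decomposition is valid with width 3 − 1 = 2.

Yes; width 2.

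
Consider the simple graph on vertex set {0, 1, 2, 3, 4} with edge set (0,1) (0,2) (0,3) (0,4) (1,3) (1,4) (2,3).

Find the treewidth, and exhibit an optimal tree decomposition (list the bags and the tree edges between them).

Treewidth 2.
One optimal decomposition is:
Bags: B1 = {0, 2, 3}  B2 = {0, 1, 3}  B3 = {0, 1, 4}
Tree: B1–B2, B2–B3

Every bag has size at most 3, so the width is 3 − 1 = 2 and tw(G) ≤ 2. For the lower bound, the 3 vertices {0, 1, 3} are pairwise adjacent, and any tree decomposition puts a clique entirely inside one bag — forcing width ≥ 2. Therefore the treewidth is 2.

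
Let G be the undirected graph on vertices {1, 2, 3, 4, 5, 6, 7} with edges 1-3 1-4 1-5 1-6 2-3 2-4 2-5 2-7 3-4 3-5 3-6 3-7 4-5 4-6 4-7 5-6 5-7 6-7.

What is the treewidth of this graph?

4

A width-4 tree decomposition is:
Bags: B1 = {2, 3, 4, 5, 7}  B2 = {3, 4, 5, 6, 7}  B3 = {1, 3, 4, 5, 6}
Tree: B1–B2, B2–B3
Each bag holds 5 vertices, so the decomposition has width 4, which upper-bounds the treewidth. On the other hand G contains the 5-clique {2, 3, 4, 5, 7}. A clique must lie in a single bag of any decomposition, so no decomposition can have width below 4. The upper and lower bounds meet at 4, so that is the treewidth.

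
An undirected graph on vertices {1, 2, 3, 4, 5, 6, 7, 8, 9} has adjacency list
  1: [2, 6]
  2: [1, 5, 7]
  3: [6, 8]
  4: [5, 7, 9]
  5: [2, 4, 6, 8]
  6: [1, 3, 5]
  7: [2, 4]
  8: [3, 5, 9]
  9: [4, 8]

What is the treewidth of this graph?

3

A width-3 tree decomposition is:
Bags: B1 = {1, 2, 6, 7}  B2 = {2, 5, 6, 7}  B3 = {4, 5, 6, 7}  B4 = {3, 4, 5, 6}  B5 = {3, 4, 5, 8}  B6 = {3, 4, 8, 9}
Tree: B1–B2, B2–B3, B3–B4, B4–B5, B5–B6
Each bag holds 4 vertices, so the decomposition has width 3, which upper-bounds the treewidth. For the lower bound: the 4 vertex sets {1,2,7}, {6}, {5}, {3,4,8,9} are disjoint, each induces a connected subgraph, and every pair is joined by at least one edge of G. Contracting each set to a single vertex therefore yields K_{4} as a minor, and since treewidth is minor-monotone, tw(G) ≥ tw(K_{4}) = 3. Hence tw(G) = 3 exactly.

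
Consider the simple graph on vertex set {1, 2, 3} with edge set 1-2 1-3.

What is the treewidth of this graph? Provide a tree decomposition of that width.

Treewidth 1.
One optimal decomposition is:
Bags: B1 = {1, 2}  B2 = {1, 3}
Tree: B1–B2

Each bag holds 2 vertices, so the decomposition has width 1, which upper-bounds the treewidth. Since G has at least one edge (e.g. 2–1), it is not an edgeless graph, so tw(G) ≥ 1. Combining the bounds, tw(G) = 1.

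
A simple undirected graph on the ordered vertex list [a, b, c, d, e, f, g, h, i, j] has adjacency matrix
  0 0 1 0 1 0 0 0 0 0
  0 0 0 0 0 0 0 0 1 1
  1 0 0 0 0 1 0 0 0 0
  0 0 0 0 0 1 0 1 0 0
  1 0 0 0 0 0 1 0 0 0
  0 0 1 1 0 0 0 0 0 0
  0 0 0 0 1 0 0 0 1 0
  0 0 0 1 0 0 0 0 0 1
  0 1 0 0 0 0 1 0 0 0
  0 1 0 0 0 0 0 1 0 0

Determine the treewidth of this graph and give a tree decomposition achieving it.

Treewidth 2.
One optimal decomposition is:
Bags: B1 = {b, h, j}  B2 = {b, d, h}  B3 = {b, d, f}  B4 = {b, c, f}  B5 = {a, b, c}  B6 = {a, b, e}  B7 = {b, e, g}  B8 = {b, g, i}
Tree: B1–B2, B2–B3, B3–B4, B4–B5, B5–B6, B6–B7, B7–B8

Every bag has size at most 3, so the width is 3 − 1 = 2 and tw(G) ≤ 2. For the lower bound, G contains the cycle b–j–h–d–f–c–a–e–g–i–b, so G is not a forest; only forests have treewidth ≤ 1, hence tw(G) ≥ 2. Combining the bounds, tw(G) = 2.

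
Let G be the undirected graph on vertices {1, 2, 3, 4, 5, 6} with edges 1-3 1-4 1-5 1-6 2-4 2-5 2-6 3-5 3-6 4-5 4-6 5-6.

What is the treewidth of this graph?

3

A width-3 tree decomposition is:
Bags: B1 = {1, 4, 5, 6}  B2 = {2, 4, 5, 6}  B3 = {1, 3, 5, 6}
Tree: B1–B2, B1–B3
Each bag holds 4 vertices, so the decomposition has width 3, which upper-bounds the treewidth. For the lower bound, the 4 vertices {1, 3, 5, 6} are pairwise adjacent, and any tree decomposition puts a clique entirely inside one bag — forcing width ≥ 3. Combining the bounds, tw(G) = 3.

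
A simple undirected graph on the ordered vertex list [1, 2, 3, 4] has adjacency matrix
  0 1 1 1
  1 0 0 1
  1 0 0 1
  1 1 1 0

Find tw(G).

A width-2 tree decomposition is:
Bags: B1 = {1, 2, 4}  B2 = {1, 3, 4}
Tree: B1–B2
The largest bag has 3 vertices, giving width 2; this decomposition certifies tw(G) ≤ 2. For the lower bound, the 3 vertices {1, 2, 4} are pairwise adjacent, and any tree decomposition puts a clique entirely inside one bag — forcing width ≥ 2. Combining the bounds, tw(G) = 2.

2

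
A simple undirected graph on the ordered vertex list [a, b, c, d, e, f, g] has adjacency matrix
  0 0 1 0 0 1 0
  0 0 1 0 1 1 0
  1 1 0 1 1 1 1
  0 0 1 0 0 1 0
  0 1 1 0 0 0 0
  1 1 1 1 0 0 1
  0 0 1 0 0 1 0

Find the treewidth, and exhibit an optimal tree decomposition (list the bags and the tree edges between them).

Treewidth 2.
Bags: B1 = {c, f, g}  B2 = {b, c, f}  B3 = {a, c, f}  B4 = {b, c, e}  B5 = {c, d, f}
Tree: B1–B2, B2–B3, B2–B4, B3–B5

Every bag has size at most 3, so the width is 3 − 1 = 2 and tw(G) ≤ 2. Conversely, {b, c, e} is a clique of size 3, and the vertices of any clique must share a bag in every tree decomposition; so some bag has ≥ 3 vertices and tw(G) ≥ 2. Combining the bounds, tw(G) = 2.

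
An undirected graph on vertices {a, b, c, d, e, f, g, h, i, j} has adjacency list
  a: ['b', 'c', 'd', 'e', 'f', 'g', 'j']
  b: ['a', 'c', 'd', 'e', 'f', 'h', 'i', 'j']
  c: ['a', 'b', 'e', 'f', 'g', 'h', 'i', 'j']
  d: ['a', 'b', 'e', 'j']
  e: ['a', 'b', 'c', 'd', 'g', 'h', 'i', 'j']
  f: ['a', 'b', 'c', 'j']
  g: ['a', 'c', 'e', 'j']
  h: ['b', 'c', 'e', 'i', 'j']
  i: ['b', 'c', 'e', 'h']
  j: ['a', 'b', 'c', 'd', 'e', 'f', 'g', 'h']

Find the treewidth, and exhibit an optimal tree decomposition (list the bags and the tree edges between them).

Treewidth 4.
One optimal decomposition is:
Bags: B1 = {b, c, e, h, j}  B2 = {a, b, c, e, j}  B3 = {a, b, c, f, j}  B4 = {a, b, d, e, j}  B5 = {b, c, e, h, i}  B6 = {a, c, e, g, j}
Tree: B1–B2, B2–B3, B2–B4, B1–B5, B2–B6

The largest bag has 5 vertices, giving width 4; this decomposition certifies tw(G) ≤ 4. On the other hand G contains the 5-clique {a, c, e, g, j}. A clique must lie in a single bag of any decomposition, so no decomposition can have width below 4. Combining the bounds, tw(G) = 4.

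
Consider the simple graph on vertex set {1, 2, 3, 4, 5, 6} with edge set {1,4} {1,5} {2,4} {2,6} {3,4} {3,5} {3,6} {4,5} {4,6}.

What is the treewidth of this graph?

A width-2 tree decomposition is:
Bags: B1 = {3, 4, 6}  B2 = {2, 4, 6}  B3 = {3, 4, 5}  B4 = {1, 4, 5}
Tree: B1–B2, B1–B3, B3–B4
The largest bag has 3 vertices, giving width 2; this decomposition certifies tw(G) ≤ 2. For the lower bound, the 3 vertices {1, 4, 5} are pairwise adjacent, and any tree decomposition puts a clique entirely inside one bag — forcing width ≥ 2. The upper and lower bounds meet at 2, so that is the treewidth.

2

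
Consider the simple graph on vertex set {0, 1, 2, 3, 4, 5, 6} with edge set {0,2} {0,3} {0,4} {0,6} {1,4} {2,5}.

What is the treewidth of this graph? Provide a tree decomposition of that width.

Each bag holds 2 vertices, so the decomposition has width 1, which upper-bounds the treewidth. Any graph with an edge has treewidth ≥ 1, and G has the edge 0–6. Therefore the treewidth is 1.

Treewidth 1.
Bags: B1 = {0, 6}  B2 = {0, 2}  B3 = {2, 5}  B4 = {0, 4}  B5 = {1, 4}  B6 = {0, 3}
Tree: B1–B2, B2–B3, B1–B4, B4–B5, B4–B6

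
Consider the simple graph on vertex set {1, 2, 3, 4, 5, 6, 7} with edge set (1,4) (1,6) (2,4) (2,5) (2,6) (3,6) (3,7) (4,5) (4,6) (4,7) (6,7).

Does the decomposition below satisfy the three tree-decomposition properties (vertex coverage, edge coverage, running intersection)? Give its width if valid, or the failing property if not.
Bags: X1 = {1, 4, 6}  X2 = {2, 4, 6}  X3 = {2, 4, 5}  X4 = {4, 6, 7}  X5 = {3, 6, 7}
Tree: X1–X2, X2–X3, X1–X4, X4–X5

Vertex coverage: the bags together contain {1, 2, 3, 4, 5, 6, 7}, the full vertex set. Edge coverage: each edge of G has both endpoints in at least one bag. Running intersection: for every vertex, the bags containing it form a connected subtree. All three properties hold, so this is a valid tree decomposition of width max|bag| − 1 = 2, and hence tw(G) ≤ 2.

Yes; width 2.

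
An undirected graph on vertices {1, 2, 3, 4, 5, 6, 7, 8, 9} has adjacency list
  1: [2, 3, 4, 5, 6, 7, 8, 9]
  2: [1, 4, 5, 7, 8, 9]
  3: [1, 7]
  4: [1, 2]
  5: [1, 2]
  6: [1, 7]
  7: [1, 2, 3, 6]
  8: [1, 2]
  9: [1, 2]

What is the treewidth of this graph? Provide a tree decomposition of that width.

Treewidth 2.
Bags: B1 = {1, 2, 7}  B2 = {1, 2, 5}  B3 = {1, 2, 4}  B4 = {1, 2, 8}  B5 = {1, 6, 7}  B6 = {1, 2, 9}  B7 = {1, 3, 7}
Tree: B1–B2, B2–B3, B2–B4, B1–B5, B3–B6, B5–B7

Each bag holds 3 vertices, so the decomposition has width 2, which upper-bounds the treewidth. For the lower bound, the 3 vertices {1, 2, 4} are pairwise adjacent, and any tree decomposition puts a clique entirely inside one bag — forcing width ≥ 2. Hence tw(G) = 2 exactly.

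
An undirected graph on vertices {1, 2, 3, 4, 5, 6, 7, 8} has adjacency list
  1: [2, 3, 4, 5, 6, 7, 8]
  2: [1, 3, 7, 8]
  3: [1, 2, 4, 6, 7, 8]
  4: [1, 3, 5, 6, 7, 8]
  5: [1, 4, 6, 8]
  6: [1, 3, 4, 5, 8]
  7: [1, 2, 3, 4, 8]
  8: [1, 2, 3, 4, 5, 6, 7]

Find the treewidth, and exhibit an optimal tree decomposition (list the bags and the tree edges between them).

The largest bag has 5 vertices, giving width 4; this decomposition certifies tw(G) ≤ 4. On the other hand G contains the 5-clique {1, 2, 3, 7, 8}. A clique must lie in a single bag of any decomposition, so no decomposition can have width below 4. Hence tw(G) = 4 exactly.

Treewidth 4.
One such decomposition:
Bags: B1 = {1, 2, 3, 7, 8}  B2 = {1, 3, 4, 7, 8}  B3 = {1, 3, 4, 6, 8}  B4 = {1, 4, 5, 6, 8}
Tree: B1–B2, B2–B3, B3–B4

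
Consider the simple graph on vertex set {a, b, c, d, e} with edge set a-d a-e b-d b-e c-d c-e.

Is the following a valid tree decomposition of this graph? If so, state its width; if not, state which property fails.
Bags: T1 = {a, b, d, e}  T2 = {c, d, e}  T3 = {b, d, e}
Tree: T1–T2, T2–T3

No — bags containing vertex b are not connected in the tree.

A tree decomposition must satisfy three properties: every vertex lies in some bag; for every edge, both endpoints lie together in some bag; and for every vertex, the bags containing it form a connected subtree. Here bags containing vertex b are not connected in the tree, so the decomposition is invalid.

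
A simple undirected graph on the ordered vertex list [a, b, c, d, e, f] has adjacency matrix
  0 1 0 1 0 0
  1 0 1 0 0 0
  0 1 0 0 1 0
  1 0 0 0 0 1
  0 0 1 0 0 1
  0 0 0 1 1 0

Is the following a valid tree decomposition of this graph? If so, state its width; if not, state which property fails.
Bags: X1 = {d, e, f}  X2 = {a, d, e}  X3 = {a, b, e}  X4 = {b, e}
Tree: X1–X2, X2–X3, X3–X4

No — vertex c appears in no bag.

A tree decomposition must satisfy three properties: every vertex lies in some bag; for every edge, both endpoints lie together in some bag; and for every vertex, the bags containing it form a connected subtree. Here vertex c appears in no bag, so the decomposition is invalid.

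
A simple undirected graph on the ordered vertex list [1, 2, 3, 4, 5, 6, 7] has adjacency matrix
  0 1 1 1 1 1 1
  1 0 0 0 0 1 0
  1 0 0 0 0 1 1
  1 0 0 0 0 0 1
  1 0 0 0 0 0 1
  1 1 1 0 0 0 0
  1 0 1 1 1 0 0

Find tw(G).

A width-2 tree decomposition is:
Bags: B1 = {1, 3, 6}  B2 = {1, 2, 6}  B3 = {1, 3, 7}  B4 = {1, 5, 7}  B5 = {1, 4, 7}
Tree: B1–B2, B1–B3, B3–B4, B4–B5
Each bag holds 3 vertices, so the decomposition has width 2, which upper-bounds the treewidth. Conversely, {1, 2, 6} is a clique of size 3, and the vertices of any clique must share a bag in every tree decomposition; so some bag has ≥ 3 vertices and tw(G) ≥ 2. Combining the bounds, tw(G) = 2.

2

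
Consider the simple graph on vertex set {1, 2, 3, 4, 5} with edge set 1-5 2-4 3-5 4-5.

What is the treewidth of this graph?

A width-1 tree decomposition is:
Bags: B1 = {3, 5}  B2 = {4, 5}  B3 = {1, 5}  B4 = {2, 4}
Tree: B1–B2, B1–B3, B2–B4
Each bag holds 2 vertices, so the decomposition has width 1, which upper-bounds the treewidth. Any graph with an edge has treewidth ≥ 1, and G has the edge 5–3. Hence tw(G) = 1 exactly.

1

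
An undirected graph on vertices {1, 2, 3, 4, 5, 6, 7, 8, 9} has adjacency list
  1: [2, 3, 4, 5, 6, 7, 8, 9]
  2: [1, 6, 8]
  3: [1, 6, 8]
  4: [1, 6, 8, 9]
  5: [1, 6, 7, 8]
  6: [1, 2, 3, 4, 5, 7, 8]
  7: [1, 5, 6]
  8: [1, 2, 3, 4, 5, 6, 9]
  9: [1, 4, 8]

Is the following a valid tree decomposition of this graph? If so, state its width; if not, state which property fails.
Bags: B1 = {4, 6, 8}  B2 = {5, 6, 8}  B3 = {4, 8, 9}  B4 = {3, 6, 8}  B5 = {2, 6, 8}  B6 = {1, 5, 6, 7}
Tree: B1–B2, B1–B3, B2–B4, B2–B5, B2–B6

A tree decomposition must satisfy three properties: every vertex lies in some bag; for every edge, both endpoints lie together in some bag; and for every vertex, the bags containing it form a connected subtree. Here edge (1,8) lies in no bag, so the decomposition is invalid.

No — edge (1,8) lies in no bag.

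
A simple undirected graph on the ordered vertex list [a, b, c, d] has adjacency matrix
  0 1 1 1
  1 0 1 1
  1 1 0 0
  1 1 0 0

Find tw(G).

A width-2 tree decomposition is:
Bags: B1 = {a, b, c}  B2 = {a, b, d}
Tree: B1–B2
The largest bag has 3 vertices, giving width 2; this decomposition certifies tw(G) ≤ 2. For the lower bound, the 3 vertices {a, b, d} are pairwise adjacent, and any tree decomposition puts a clique entirely inside one bag — forcing width ≥ 2. Combining the bounds, tw(G) = 2.

2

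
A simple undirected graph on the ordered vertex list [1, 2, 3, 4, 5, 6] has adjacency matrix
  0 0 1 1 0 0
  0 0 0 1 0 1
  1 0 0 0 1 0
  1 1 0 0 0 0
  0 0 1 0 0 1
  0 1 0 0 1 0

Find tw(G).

2

A width-2 tree decomposition is:
Bags: B1 = {1, 2, 4}  B2 = {1, 2, 6}  B3 = {1, 5, 6}  B4 = {1, 3, 5}
Tree: B1–B2, B2–B3, B3–B4
Each bag holds 3 vertices, so the decomposition has width 2, which upper-bounds the treewidth. The edges 1–4–2–6–5–3–1 form a cycle, so G is not a tree and its treewidth is at least 2. Hence tw(G) = 2 exactly.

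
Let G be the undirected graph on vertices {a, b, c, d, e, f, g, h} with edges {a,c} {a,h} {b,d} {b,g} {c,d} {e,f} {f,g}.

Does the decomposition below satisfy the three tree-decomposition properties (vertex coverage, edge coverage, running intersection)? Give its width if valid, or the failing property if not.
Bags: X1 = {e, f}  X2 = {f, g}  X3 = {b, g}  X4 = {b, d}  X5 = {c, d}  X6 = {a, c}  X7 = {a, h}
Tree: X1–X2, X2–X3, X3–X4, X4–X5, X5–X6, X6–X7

Yes; width 1.

Vertex coverage: the bags together contain {a, b, c, d, e, f, g, h}, the full vertex set. Edge coverage: each edge of G has both endpoints in at least one bag. Running intersection: for every vertex, the bags containing it form a connected subtree. All three properties hold, so this is a valid tree decomposition of width max|bag| − 1 = 1, and hence tw(G) ≤ 1.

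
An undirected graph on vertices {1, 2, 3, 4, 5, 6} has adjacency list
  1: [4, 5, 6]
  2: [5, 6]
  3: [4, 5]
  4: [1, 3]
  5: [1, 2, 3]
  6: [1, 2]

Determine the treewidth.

A width-2 tree decomposition is:
Bags: B1 = {1, 3, 4}  B2 = {1, 3, 5}  B3 = {1, 5, 6}  B4 = {2, 5, 6}
Tree: B1–B2, B2–B3, B3–B4
The largest bag has 3 vertices, giving width 2; this decomposition certifies tw(G) ≤ 2. Since 4–3–5–1–4 is a cycle in G, G is not acyclic. Forests are exactly the graphs of treewidth ≤ 1, so tw(G) ≥ 2. Hence tw(G) = 2 exactly.

2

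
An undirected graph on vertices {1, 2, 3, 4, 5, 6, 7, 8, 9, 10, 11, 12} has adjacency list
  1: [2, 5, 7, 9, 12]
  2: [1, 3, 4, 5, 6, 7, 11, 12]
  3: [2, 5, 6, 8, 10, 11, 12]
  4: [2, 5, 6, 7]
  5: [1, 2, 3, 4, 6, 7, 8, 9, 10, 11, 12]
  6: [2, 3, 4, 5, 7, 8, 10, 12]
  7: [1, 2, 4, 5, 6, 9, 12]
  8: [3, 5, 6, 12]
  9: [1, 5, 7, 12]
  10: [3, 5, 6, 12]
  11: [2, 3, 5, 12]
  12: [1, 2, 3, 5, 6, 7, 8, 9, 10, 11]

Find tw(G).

A width-4 tree decomposition is:
Bags: B1 = {2, 5, 6, 7, 12}  B2 = {1, 2, 5, 7, 12}  B3 = {2, 4, 5, 6, 7}  B4 = {2, 3, 5, 6, 12}  B5 = {2, 3, 5, 11, 12}  B6 = {1, 5, 7, 9, 12}  B7 = {3, 5, 6, 8, 12}  B8 = {3, 5, 6, 10, 12}
Tree: B1–B2, B1–B3, B1–B4, B4–B5, B2–B6, B4–B7, B4–B8
Every bag has size at most 5, so the width is 5 − 1 = 4 and tw(G) ≤ 4. On the other hand G contains the 5-clique {2, 4, 5, 6, 7}. A clique must lie in a single bag of any decomposition, so no decomposition can have width below 4. Hence tw(G) = 4 exactly.

4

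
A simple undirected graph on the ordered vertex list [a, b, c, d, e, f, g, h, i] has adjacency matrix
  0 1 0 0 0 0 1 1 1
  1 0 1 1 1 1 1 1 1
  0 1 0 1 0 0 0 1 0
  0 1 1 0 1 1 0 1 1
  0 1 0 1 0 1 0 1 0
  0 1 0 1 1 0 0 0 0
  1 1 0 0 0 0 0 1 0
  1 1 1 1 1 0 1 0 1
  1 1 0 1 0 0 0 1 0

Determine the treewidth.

3

A width-3 tree decomposition is:
Bags: B1 = {b, d, h, i}  B2 = {a, b, h, i}  B3 = {b, d, e, h}  B4 = {b, c, d, h}  B5 = {b, d, e, f}  B6 = {a, b, g, h}
Tree: B1–B2, B1–B3, B3–B4, B3–B5, B2–B6
Every bag has size at most 4, so the width is 4 − 1 = 3 and tw(G) ≤ 3. For the lower bound, the 4 vertices {b, d, e, h} are pairwise adjacent, and any tree decomposition puts a clique entirely inside one bag — forcing width ≥ 3. Combining the bounds, tw(G) = 3.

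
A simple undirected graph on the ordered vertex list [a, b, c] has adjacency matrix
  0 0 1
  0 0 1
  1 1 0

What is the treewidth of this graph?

1

A width-1 tree decomposition is:
Bags: B1 = {b, c}  B2 = {a, c}
Tree: B1–B2
Every bag has size at most 2, so the width is 2 − 1 = 1 and tw(G) ≤ 1. G has an edge, so its treewidth is at least 1. The upper and lower bounds meet at 1, so that is the treewidth.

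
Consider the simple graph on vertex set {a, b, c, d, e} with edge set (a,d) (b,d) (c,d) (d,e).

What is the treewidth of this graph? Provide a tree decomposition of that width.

Treewidth 1.
Bags: B1 = {a, d}  B2 = {b, d}  B3 = {c, d}  B4 = {d, e}
Tree: B1–B2, B2–B3, B3–B4

Each bag holds 2 vertices, so the decomposition has width 1, which upper-bounds the treewidth. Since G has at least one edge (e.g. d–a), it is not an edgeless graph, so tw(G) ≥ 1. Hence tw(G) = 1 exactly.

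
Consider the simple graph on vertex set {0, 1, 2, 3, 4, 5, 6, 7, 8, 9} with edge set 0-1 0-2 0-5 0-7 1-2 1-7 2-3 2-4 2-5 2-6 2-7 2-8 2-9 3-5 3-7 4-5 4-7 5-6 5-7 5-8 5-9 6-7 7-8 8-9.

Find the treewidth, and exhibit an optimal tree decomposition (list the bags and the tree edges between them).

Treewidth 3.
Bags: B1 = {0, 1, 2, 7}  B2 = {0, 2, 5, 7}  B3 = {2, 5, 6, 7}  B4 = {2, 5, 7, 8}  B5 = {2, 5, 8, 9}  B6 = {2, 3, 5, 7}  B7 = {2, 4, 5, 7}
Tree: B1–B2, B2–B3, B3–B4, B4–B5, B3–B6, B3–B7

Each bag holds 4 vertices, so the decomposition has width 3, which upper-bounds the treewidth. On the other hand G contains the 4-clique {0, 1, 2, 7}. A clique must lie in a single bag of any decomposition, so no decomposition can have width below 3. Therefore the treewidth is 3.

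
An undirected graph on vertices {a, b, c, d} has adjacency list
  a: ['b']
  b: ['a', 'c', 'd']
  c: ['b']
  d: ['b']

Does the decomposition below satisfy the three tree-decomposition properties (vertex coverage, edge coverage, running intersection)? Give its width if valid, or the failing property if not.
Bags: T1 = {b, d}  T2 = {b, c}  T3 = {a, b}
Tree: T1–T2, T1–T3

Checking the three conditions: (i) the bags cover all of {a, b, c, d}; (ii) for each edge, some bag contains both endpoints; (iii) the bags containing any fixed vertex form a subtree. All hold, so the decomposition is valid with width 2 − 1 = 1.

Yes; width 1.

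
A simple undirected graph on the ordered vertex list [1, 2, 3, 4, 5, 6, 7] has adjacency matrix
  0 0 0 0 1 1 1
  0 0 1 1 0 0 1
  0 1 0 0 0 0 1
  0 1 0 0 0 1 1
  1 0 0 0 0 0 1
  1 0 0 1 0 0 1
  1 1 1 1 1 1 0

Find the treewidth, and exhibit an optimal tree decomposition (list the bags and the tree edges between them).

Each bag holds 3 vertices, so the decomposition has width 2, which upper-bounds the treewidth. For the lower bound, the 3 vertices {1, 5, 7} are pairwise adjacent, and any tree decomposition puts a clique entirely inside one bag — forcing width ≥ 2. Combining the bounds, tw(G) = 2.

Treewidth 2.
Bags: B1 = {4, 6, 7}  B2 = {1, 6, 7}  B3 = {2, 4, 7}  B4 = {2, 3, 7}  B5 = {1, 5, 7}
Tree: B1–B2, B1–B3, B3–B4, B2–B5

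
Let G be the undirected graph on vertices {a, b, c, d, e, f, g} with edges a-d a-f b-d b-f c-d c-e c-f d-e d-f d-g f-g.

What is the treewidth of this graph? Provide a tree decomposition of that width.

Treewidth 2.
Bags: B1 = {d, f, g}  B2 = {b, d, f}  B3 = {a, d, f}  B4 = {c, d, f}  B5 = {c, d, e}
Tree: B1–B2, B1–B3, B2–B4, B4–B5

Every bag has size at most 3, so the width is 3 − 1 = 2 and tw(G) ≤ 2. For the lower bound, the 3 vertices {c, d, e} are pairwise adjacent, and any tree decomposition puts a clique entirely inside one bag — forcing width ≥ 2. The upper and lower bounds meet at 2, so that is the treewidth.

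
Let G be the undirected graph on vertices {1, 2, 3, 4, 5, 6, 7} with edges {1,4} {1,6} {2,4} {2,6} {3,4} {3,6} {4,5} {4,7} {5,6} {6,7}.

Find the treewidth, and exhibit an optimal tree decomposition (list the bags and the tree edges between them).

The largest bag has 3 vertices, giving width 2; this decomposition certifies tw(G) ≤ 2. Since 4–1–6–3–4 is a cycle in G, G is not acyclic. Forests are exactly the graphs of treewidth ≤ 1, so tw(G) ≥ 2. Hence tw(G) = 2 exactly.

Treewidth 2.
One optimal decomposition is:
Bags: B1 = {1, 4, 6}  B2 = {3, 4, 6}  B3 = {4, 5, 6}  B4 = {2, 4, 6}  B5 = {4, 6, 7}
Tree: B1–B2, B2–B3, B3–B4, B4–B5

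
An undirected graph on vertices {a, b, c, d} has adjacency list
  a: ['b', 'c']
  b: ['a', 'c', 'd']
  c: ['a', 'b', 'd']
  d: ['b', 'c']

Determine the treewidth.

A width-2 tree decomposition is:
Bags: B1 = {b, c, d}  B2 = {a, b, c}
Tree: B1–B2
The largest bag has 3 vertices, giving width 2; this decomposition certifies tw(G) ≤ 2. On the other hand G contains the 3-clique {b, c, d}. A clique must lie in a single bag of any decomposition, so no decomposition can have width below 2. The upper and lower bounds meet at 2, so that is the treewidth.

2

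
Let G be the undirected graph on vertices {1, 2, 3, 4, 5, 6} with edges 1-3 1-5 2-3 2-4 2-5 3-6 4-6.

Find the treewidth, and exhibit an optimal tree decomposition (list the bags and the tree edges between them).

Treewidth 2.
Bags: B1 = {1, 2, 5}  B2 = {1, 2, 3}  B3 = {2, 3, 4}  B4 = {3, 4, 6}
Tree: B1–B2, B2–B3, B3–B4

Every bag has size at most 3, so the width is 3 − 1 = 2 and tw(G) ≤ 2. Since 5–1–3–2–5 is a cycle in G, G is not acyclic. Forests are exactly the graphs of treewidth ≤ 1, so tw(G) ≥ 2. The upper and lower bounds meet at 2, so that is the treewidth.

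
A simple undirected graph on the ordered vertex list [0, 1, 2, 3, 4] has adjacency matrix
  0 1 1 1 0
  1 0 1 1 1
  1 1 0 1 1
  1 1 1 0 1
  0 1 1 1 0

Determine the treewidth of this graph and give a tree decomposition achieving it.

Treewidth 3.
Bags: B1 = {0, 1, 2, 3}  B2 = {1, 2, 3, 4}
Tree: B1–B2

Every bag has size at most 4, so the width is 4 − 1 = 3 and tw(G) ≤ 3. On the other hand G contains the 4-clique {0, 1, 2, 3}. A clique must lie in a single bag of any decomposition, so no decomposition can have width below 3. Combining the bounds, tw(G) = 3.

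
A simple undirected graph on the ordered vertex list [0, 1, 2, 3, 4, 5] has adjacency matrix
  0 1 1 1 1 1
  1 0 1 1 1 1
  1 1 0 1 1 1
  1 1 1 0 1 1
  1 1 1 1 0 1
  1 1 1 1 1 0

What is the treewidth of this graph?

5

A width-5 tree decomposition is:
Bags: B1 = {0, 1, 2, 3, 4, 5}
Tree: (single bag)
With just one bag of size 6, the width is 6 − 1 = 5, so tw(G) ≤ 5. On the other hand G contains the 6-clique {0, 1, 2, 3, 4, 5}. A clique must lie in a single bag of any decomposition, so no decomposition can have width below 5. Hence tw(G) = 5 exactly.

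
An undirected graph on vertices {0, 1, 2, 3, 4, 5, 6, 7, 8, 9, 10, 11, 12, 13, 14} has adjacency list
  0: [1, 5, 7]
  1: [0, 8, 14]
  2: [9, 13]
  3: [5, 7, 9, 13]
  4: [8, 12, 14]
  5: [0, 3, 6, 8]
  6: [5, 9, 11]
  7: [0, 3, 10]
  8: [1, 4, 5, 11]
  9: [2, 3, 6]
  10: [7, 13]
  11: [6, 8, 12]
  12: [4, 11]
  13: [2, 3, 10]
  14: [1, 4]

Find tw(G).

A width-3 tree decomposition is:
Bags: B1 = {2, 7, 10, 13}  B2 = {2, 3, 7, 13}  B3 = {2, 3, 7, 9}  B4 = {0, 3, 7, 9}  B5 = {0, 3, 5, 9}  B6 = {0, 5, 6, 9}  B7 = {0, 1, 5, 6}  B8 = {1, 5, 6, 8}  B9 = {1, 6, 8, 11}  B10 = {1, 8, 11, 14}  B11 = {4, 8, 11, 14}  B12 = {4, 11, 12, 14}
Tree: B1–B2, B2–B3, B3–B4, B4–B5, B5–B6, B6–B7, B7–B8, B8–B9, B9–B10, B10–B11, B11–B12
The largest bag has 4 vertices, giving width 3; this decomposition certifies tw(G) ≤ 3. For the lower bound: the 4 vertex sets {2,10,13}, {7}, {3}, {0,5,6,9} are disjoint, each induces a connected subgraph, and every pair is joined by at least one edge of G. Contracting each set to a single vertex therefore yields K_{4} as a minor, and since treewidth is minor-monotone, tw(G) ≥ tw(K_{4}) = 3. Combining the bounds, tw(G) = 3.

3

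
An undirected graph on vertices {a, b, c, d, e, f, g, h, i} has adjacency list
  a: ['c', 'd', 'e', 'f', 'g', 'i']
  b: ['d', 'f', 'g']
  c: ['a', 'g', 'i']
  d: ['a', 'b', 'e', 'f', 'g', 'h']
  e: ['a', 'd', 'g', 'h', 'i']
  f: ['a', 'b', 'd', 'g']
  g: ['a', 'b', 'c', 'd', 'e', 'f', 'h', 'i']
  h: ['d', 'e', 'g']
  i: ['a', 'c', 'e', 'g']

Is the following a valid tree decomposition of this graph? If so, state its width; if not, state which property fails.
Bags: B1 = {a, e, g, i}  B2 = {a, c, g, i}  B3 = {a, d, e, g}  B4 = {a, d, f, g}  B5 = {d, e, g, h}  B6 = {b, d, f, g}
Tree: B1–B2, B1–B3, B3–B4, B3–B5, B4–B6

Yes; width 3.

Vertex coverage: the bags together contain {a, b, c, d, e, f, g, h, i}, the full vertex set. Edge coverage: each edge of G has both endpoints in at least one bag. Running intersection: for every vertex, the bags containing it form a connected subtree. All three properties hold, so this is a valid tree decomposition of width max|bag| − 1 = 3, and hence tw(G) ≤ 3.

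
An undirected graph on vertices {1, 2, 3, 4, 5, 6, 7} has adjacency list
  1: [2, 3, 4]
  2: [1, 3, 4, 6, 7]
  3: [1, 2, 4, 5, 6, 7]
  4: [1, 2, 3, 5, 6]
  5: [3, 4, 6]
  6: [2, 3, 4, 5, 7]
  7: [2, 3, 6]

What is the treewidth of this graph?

A width-3 tree decomposition is:
Bags: B1 = {2, 3, 4, 6}  B2 = {1, 2, 3, 4}  B3 = {3, 4, 5, 6}  B4 = {2, 3, 6, 7}
Tree: B1–B2, B1–B3, B1–B4
Each bag holds 4 vertices, so the decomposition has width 3, which upper-bounds the treewidth. For the lower bound, the 4 vertices {1, 2, 3, 4} are pairwise adjacent, and any tree decomposition puts a clique entirely inside one bag — forcing width ≥ 3. Therefore the treewidth is 3.

3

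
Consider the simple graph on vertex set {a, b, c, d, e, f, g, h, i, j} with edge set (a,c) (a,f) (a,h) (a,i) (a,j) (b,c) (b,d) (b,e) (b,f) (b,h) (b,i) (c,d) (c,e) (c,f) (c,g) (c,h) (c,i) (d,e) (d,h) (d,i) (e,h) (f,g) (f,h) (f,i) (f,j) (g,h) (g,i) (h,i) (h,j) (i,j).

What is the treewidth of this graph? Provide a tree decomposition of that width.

Each bag holds 5 vertices, so the decomposition has width 4, which upper-bounds the treewidth. Conversely, {b, c, d, e, h} is a clique of size 5, and the vertices of any clique must share a bag in every tree decomposition; so some bag has ≥ 5 vertices and tw(G) ≥ 4. Combining the bounds, tw(G) = 4.

Treewidth 4.
One optimal decomposition is:
Bags: B1 = {b, c, f, h, i}  B2 = {b, c, d, h, i}  B3 = {b, c, d, e, h}  B4 = {a, c, f, h, i}  B5 = {c, f, g, h, i}  B6 = {a, f, h, i, j}
Tree: B1–B2, B2–B3, B1–B4, B4–B5, B4–B6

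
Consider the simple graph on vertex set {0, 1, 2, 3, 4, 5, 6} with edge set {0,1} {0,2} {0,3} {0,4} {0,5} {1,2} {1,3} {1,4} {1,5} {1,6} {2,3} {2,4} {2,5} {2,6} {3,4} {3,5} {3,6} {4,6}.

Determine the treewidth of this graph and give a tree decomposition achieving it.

Every bag has size at most 5, so the width is 5 − 1 = 4 and tw(G) ≤ 4. Conversely, {0, 1, 2, 3, 4} is a clique of size 5, and the vertices of any clique must share a bag in every tree decomposition; so some bag has ≥ 5 vertices and tw(G) ≥ 4. Combining the bounds, tw(G) = 4.

Treewidth 4.
One such decomposition:
Bags: B1 = {0, 1, 2, 3, 4}  B2 = {1, 2, 3, 4, 6}  B3 = {0, 1, 2, 3, 5}
Tree: B1–B2, B1–B3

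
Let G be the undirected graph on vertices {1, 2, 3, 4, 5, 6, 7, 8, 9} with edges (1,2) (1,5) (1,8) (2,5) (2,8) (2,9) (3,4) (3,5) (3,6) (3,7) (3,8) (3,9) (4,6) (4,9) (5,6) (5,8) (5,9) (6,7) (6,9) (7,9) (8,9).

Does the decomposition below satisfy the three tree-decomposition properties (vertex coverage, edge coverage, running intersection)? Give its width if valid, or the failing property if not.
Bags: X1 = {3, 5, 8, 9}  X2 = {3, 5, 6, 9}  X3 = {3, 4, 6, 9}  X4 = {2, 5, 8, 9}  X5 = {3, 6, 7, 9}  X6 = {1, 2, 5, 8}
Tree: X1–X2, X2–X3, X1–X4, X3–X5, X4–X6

Yes; width 3.

Every vertex of G appears in some bag (union = {1, 2, 3, 4, 5, 6, 7, 8, 9}); every edge is covered by a bag; and for each vertex v the set of bags containing v is connected in the bag tree. The decomposition is therefore valid. The largest bag has 4 vertices, so the width is 3.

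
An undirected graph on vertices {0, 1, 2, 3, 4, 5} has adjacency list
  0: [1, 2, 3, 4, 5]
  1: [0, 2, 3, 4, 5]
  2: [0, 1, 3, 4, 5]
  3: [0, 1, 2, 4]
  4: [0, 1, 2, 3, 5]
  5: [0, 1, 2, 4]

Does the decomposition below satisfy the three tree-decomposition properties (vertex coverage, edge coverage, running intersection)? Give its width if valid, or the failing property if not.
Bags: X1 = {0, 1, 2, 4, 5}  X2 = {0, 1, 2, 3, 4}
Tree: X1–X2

Yes; width 4.

Every vertex of G appears in some bag (union = {0, 1, 2, 3, 4, 5}); every edge is covered by a bag; and for each vertex v the set of bags containing v is connected in the bag tree. The decomposition is therefore valid. The largest bag has 5 vertices, so the width is 4.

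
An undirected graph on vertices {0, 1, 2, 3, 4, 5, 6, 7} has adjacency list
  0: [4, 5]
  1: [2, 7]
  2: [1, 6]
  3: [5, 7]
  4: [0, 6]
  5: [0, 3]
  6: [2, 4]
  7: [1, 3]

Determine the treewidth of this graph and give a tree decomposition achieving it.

Treewidth 2.
One such decomposition:
Bags: B1 = {2, 4, 6}  B2 = {0, 2, 4}  B3 = {0, 2, 5}  B4 = {2, 3, 5}  B5 = {2, 3, 7}  B6 = {1, 2, 7}
Tree: B1–B2, B2–B3, B3–B4, B4–B5, B5–B6

Each bag holds 3 vertices, so the decomposition has width 2, which upper-bounds the treewidth. The edges 2–6–4–0–5–3–7–1–2 form a cycle, so G is not a tree and its treewidth is at least 2. The upper and lower bounds meet at 2, so that is the treewidth.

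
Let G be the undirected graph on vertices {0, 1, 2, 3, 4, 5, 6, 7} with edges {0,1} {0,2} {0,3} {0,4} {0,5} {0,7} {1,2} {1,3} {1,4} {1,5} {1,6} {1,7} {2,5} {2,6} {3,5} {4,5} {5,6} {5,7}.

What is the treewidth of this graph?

A width-3 tree decomposition is:
Bags: B1 = {0, 1, 2, 5}  B2 = {0, 1, 3, 5}  B3 = {0, 1, 5, 7}  B4 = {0, 1, 4, 5}  B5 = {1, 2, 5, 6}
Tree: B1–B2, B2–B3, B1–B4, B1–B5
Each bag holds 4 vertices, so the decomposition has width 3, which upper-bounds the treewidth. For the lower bound, the 4 vertices {0, 1, 2, 5} are pairwise adjacent, and any tree decomposition puts a clique entirely inside one bag — forcing width ≥ 3. Therefore the treewidth is 3.

3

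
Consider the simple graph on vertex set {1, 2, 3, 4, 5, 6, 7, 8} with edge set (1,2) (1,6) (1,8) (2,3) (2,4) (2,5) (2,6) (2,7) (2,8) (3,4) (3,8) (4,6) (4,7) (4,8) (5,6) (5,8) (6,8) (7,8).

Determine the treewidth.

A width-3 tree decomposition is:
Bags: B1 = {2, 4, 6, 8}  B2 = {1, 2, 6, 8}  B3 = {2, 5, 6, 8}  B4 = {2, 4, 7, 8}  B5 = {2, 3, 4, 8}
Tree: B1–B2, B2–B3, B1–B4, B4–B5
Each bag holds 4 vertices, so the decomposition has width 3, which upper-bounds the treewidth. For the lower bound, the 4 vertices {1, 2, 6, 8} are pairwise adjacent, and any tree decomposition puts a clique entirely inside one bag — forcing width ≥ 3. The upper and lower bounds meet at 3, so that is the treewidth.

3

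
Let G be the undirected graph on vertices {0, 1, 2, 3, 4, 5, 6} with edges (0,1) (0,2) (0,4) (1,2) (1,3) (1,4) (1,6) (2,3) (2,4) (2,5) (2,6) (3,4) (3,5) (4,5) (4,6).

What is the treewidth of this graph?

A width-3 tree decomposition is:
Bags: B1 = {1, 2, 4, 6}  B2 = {1, 2, 3, 4}  B3 = {0, 1, 2, 4}  B4 = {2, 3, 4, 5}
Tree: B1–B2, B1–B3, B2–B4
The largest bag has 4 vertices, giving width 3; this decomposition certifies tw(G) ≤ 3. For the lower bound, the 4 vertices {0, 1, 2, 4} are pairwise adjacent, and any tree decomposition puts a clique entirely inside one bag — forcing width ≥ 3. Combining the bounds, tw(G) = 3.

3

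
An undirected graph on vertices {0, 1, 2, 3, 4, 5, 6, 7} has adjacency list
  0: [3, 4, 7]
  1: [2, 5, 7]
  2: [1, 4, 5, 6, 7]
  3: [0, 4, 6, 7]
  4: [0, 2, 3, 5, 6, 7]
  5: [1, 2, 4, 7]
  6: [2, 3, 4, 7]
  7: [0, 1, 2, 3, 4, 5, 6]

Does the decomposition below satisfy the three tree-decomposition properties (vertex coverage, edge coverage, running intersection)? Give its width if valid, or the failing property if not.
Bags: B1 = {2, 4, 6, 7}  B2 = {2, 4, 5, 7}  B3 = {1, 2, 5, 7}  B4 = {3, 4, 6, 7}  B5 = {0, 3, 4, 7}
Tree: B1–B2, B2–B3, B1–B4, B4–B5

Checking the three conditions: (i) the bags cover all of {0, 1, 2, 3, 4, 5, 6, 7}; (ii) for each edge, some bag contains both endpoints; (iii) the bags containing any fixed vertex form a subtree. All hold, so the decomposition is valid with width 4 − 1 = 3.

Yes; width 3.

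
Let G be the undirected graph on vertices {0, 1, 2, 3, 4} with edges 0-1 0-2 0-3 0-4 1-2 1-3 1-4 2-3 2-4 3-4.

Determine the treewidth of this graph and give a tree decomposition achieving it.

With just one bag of size 5, the width is 5 − 1 = 4, so tw(G) ≤ 4. On the other hand G contains the 5-clique {0, 1, 2, 3, 4}. A clique must lie in a single bag of any decomposition, so no decomposition can have width below 4. Therefore the treewidth is 4.

Treewidth 4.
One such decomposition:
Bags: B1 = {0, 1, 2, 3, 4}
Tree: (single bag)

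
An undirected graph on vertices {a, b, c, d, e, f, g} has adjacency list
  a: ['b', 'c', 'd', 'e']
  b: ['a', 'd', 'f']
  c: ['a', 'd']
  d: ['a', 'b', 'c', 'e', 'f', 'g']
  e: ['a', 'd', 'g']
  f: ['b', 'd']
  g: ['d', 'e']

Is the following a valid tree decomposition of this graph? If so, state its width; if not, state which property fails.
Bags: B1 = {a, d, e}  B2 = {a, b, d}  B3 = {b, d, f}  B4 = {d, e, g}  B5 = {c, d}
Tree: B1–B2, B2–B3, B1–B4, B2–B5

A tree decomposition must satisfy three properties: every vertex lies in some bag; for every edge, both endpoints lie together in some bag; and for every vertex, the bags containing it form a connected subtree. Here edge (a,c) lies in no bag, so the decomposition is invalid.

No — edge (a,c) lies in no bag.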